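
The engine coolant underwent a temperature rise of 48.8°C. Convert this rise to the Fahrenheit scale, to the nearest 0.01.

87.84°F

For a temperature interval the offset drops out; only the factor 1.8 applies.
48.8 × 1.8 = 87.84.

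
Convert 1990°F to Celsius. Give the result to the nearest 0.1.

In Celsius: (1990 - 32) × 5/9 = 1087.7778°C.

1087.8°C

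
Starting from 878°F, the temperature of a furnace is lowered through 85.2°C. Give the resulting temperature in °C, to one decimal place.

384.8°C

Initial temperature in Celsius: (878 - 32) × 5/9 = 470.0000°C.
Final Celsius temperature: 470.0000 - 85.2000 = 384.8000°C.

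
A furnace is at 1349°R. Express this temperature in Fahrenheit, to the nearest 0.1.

In Celsius: (1349 - 491.67) × 5/9 = 476.2944°C.
In Fahrenheit: 476.2944 × 1.8 + 32 = 889.3°F.

889.3°F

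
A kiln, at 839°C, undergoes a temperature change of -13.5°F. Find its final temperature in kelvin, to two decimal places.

The 13.5°F change is an interval, so only the factor 5/9 applies: -13.5 × 5/9 = -7.5000°C.
Final Celsius temperature: 839.0000 - 7.5000 = 831.5000°C.
In kelvin: 831.5000 + 273.15 = 1104.65 K.

1104.65 K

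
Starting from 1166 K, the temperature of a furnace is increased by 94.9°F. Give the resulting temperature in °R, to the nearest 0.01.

2193.70°R

Initial temperature in Celsius: 1166 - 273.15 = 892.8500°C.
The 94.9°F change is an interval, so only the factor 5/9 applies: +94.9 × 5/9 = +52.7222°C.
Final Celsius temperature: 892.8500 + 52.7222 = 945.5722°C.
In Rankine: 945.5722 × 1.8 + 491.67 = 2193.70°R.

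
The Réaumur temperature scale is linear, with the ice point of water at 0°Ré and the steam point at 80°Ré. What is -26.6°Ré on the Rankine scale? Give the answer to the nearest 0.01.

Linear interpolation between the fixed points: C = (-26.6 - 0) × 100 / (80 - 0) = -33.2500°C.
Then -33.2500 × 1.8 + 491.67 = 431.82°R.

431.82°R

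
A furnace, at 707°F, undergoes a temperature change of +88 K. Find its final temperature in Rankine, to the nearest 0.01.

Initial temperature in Celsius: (707 - 32) × 5/9 = 375.0000°C.
The 88 K change is an interval; Kelvin and Celsius degrees are the same size, so ΔC = +88°C.
Final Celsius temperature: 375.0000 + 88.0000 = 463.0000°C.
In Rankine: 463.0000 × 1.8 + 491.67 = 1325.07°R.

1325.07°R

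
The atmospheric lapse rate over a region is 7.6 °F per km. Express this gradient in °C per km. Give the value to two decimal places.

The quantity depends on a temperature interval, so only the ratio of degree sizes applies; the offset between the scales is irrelevant.
A change of 1°F is a change of 5/9°C, so 7.6 × 5/9 = 4.22.

4.22 °C/km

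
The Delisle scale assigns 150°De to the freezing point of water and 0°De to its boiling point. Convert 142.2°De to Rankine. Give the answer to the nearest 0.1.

Linear interpolation between the fixed points: C = (142.2 - 150) × 100 / (0 - 150) = 5.2000°C.
Then 5.2000 × 1.8 + 491.67 = 501.0°R.

501.0°R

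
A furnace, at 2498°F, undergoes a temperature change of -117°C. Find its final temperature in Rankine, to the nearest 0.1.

2747.1°R

Initial temperature in Celsius: (2498 - 32) × 5/9 = 1370.0000°C.
Final Celsius temperature: 1370.0000 - 117.0000 = 1253.0000°C.
In Rankine: 1253.0000 × 1.8 + 491.67 = 2747.1°R.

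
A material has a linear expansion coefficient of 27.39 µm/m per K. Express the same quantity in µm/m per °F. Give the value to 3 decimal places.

The quantity depends on a temperature interval, so only the ratio of degree sizes applies; the offset between the scales is irrelevant.
A change of 1°F is a change of 5/9 K, so per °F the value is 27.39 × 5/9 = 15.217.

15.217 µm/m per °F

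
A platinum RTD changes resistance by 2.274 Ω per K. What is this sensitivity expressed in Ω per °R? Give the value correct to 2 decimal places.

The quantity depends on a temperature interval, so only the ratio of degree sizes applies; the offset between the scales is irrelevant.
A change of 1°R is a change of 5/9 K, so per °R the value is 2.274 × 5/9 = 1.26.

1.26 Ω per °R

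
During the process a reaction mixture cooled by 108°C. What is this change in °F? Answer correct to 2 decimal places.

For a temperature interval the offset drops out; only the factor 1.8 applies.
108 × 1.8 = 194.40.

194.40°F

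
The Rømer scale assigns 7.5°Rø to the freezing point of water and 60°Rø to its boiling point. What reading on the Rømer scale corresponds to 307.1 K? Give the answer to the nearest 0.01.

First in Celsius: 307.1 - 273.15 = 33.9500°C.
Linearly onto the Rømer scale: 7.5 + (33.9500 / 100) × (60 - 7.5) = 25.32°Rø.

25.32°Rø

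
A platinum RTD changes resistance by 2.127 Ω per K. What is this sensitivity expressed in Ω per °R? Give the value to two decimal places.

1.18 Ω per °R

Since only a temperature interval is involved, the additive offset between the scales drops out.
A change of 1°R is a change of 5/9 K, so per °R the value is 2.127 × 5/9 = 1.18.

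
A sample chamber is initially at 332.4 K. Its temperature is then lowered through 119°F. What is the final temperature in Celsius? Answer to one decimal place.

-6.9°C

Initial temperature in Celsius: 332.4 - 273.15 = 59.2500°C.
The 119°F change is an interval, so only the factor 5/9 applies: -119 × 5/9 = -66.1111°C.
Final Celsius temperature: 59.2500 - 66.1111 = -6.8611°C.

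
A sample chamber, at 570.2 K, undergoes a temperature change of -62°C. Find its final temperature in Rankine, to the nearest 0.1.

914.8°R

Initial temperature in Celsius: 570.2 - 273.15 = 297.0500°C.
Final Celsius temperature: 297.0500 - 62.0000 = 235.0500°C.
In Rankine: 235.0500 × 1.8 + 491.67 = 914.8°R.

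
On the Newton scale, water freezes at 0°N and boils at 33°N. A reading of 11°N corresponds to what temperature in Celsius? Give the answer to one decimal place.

Linear interpolation between the fixed points: C = (11 - 0) × 100 / (33 - 0) = 33.3333°C.

33.3°C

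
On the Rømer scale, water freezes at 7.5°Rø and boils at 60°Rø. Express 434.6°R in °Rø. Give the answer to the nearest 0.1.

First in Celsius: (434.6 - 491.67) × 5/9 = -31.7056°C.
Linearly onto the Rømer scale: 7.5 + (-31.7056 / 100) × (60 - 7.5) = -9.1°Rø.

-9.1°Rø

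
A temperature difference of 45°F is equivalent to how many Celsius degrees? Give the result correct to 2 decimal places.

25.00°C

Only the scale ratio 5/9 matters for a change in temperature.
45 × 5/9 = 25.00.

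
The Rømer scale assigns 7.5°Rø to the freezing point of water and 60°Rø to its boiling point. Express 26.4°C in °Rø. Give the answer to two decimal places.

21.36°Rø

Linearly onto the Rømer scale: 7.5 + (26.4000 / 100) × (60 - 7.5) = 21.36°Rø.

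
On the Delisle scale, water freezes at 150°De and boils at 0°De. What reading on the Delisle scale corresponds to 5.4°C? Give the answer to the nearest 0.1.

Linearly onto the Delisle scale: 150 + (5.4000 / 100) × (0 - 150) = 141.9°De.

141.9°De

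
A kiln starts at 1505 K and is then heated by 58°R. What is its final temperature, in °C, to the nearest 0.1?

Initial temperature in Celsius: 1505 - 273.15 = 1231.8500°C.
The 58°R change is an interval, so only the factor 5/9 applies: +58 × 5/9 = +32.2222°C.
Final Celsius temperature: 1231.8500 + 32.2222 = 1264.0722°C.

1264.1°C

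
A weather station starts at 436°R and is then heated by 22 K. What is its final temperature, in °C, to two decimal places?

Initial temperature in Celsius: (436 - 491.67) × 5/9 = -30.9278°C.
The 22 K change is an interval; Kelvin and Celsius degrees are the same size, so ΔC = +22°C.
Final Celsius temperature: -30.9278 + 22.0000 = -8.9278°C.

-8.93°C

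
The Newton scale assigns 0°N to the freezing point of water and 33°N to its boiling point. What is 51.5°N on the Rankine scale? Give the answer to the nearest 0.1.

Linear interpolation between the fixed points: C = (51.5 - 0) × 100 / (33 - 0) = 156.0606°C.
Then 156.0606 × 1.8 + 491.67 = 772.6°R.

772.6°R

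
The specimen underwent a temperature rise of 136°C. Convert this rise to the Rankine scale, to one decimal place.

An interval of 1°C corresponds to 1.8°R.
136 × 1.8 = 244.8.

244.8°R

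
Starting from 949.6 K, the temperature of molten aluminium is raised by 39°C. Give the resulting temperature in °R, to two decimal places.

1779.48°R

Initial temperature in Celsius: 949.6 - 273.15 = 676.4500°C.
Final Celsius temperature: 676.4500 + 39.0000 = 715.4500°C.
In Rankine: 715.4500 × 1.8 + 491.67 = 1779.48°R.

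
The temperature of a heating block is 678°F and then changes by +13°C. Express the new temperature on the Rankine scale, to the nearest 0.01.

1161.07°R

Initial temperature in Celsius: (678 - 32) × 5/9 = 358.8889°C.
Final Celsius temperature: 358.8889 + 13.0000 = 371.8889°C.
In Rankine: 371.8889 × 1.8 + 491.67 = 1161.07°R.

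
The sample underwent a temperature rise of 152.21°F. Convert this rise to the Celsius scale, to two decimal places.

For a temperature interval the offset drops out; only the factor 5/9 applies.
152.21 × 5/9 = 84.56.

84.56°C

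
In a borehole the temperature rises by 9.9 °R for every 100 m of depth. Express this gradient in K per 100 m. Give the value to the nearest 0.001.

5.500 K/100 m

The quantity depends on a temperature interval, so only the ratio of degree sizes applies; the offset between the scales is irrelevant.
A change of 1°R is a change of 5/9 K, so 9.9 × 5/9 = 5.500.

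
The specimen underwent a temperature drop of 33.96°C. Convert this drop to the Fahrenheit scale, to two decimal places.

For a temperature interval the offset drops out; only the factor 1.8 applies.
33.96 × 1.8 = 61.13.

61.13°F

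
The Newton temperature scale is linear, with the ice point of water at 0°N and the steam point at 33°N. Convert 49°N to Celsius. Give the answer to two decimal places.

Linear interpolation between the fixed points: C = (49 - 0) × 100 / (33 - 0) = 148.4848°C.

148.48°C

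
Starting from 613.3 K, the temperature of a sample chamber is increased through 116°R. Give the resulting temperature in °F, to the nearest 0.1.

760.3°F

Initial temperature in Celsius: 613.3 - 273.15 = 340.1500°C.
The 116°R change is an interval, so only the factor 5/9 applies: +116 × 5/9 = +64.4444°C.
Final Celsius temperature: 340.1500 + 64.4444 = 404.5944°C.
In Fahrenheit: 404.5944 × 1.8 + 32 = 760.3°F.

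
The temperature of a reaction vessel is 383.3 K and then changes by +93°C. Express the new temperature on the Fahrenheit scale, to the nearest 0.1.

397.7°F

Initial temperature in Celsius: 383.3 - 273.15 = 110.1500°C.
Final Celsius temperature: 110.1500 + 93.0000 = 203.1500°C.
In Fahrenheit: 203.1500 × 1.8 + 32 = 397.7°F.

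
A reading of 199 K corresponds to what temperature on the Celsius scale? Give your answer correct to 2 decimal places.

In Celsius: 199 - 273.15 = -74.1500°C.

-74.15°C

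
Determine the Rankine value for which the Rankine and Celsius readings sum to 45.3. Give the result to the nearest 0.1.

Let R be the Rankine reading. The Celsius reading is C = 5/9·R - 273.15.
Require R + C = 45.3: (14/9)·R - 273.15 = 45.3.
R = (45.3 + 273.15) / (14/9) = 204.7.

204.7°R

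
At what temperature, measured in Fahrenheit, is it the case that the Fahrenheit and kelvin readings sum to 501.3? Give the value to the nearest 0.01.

158.10°F

Let F be the Fahrenheit reading. The kelvin reading is K = 5/9·F + 255.372.
Require F + K = 501.3: (14/9)·F + 255.372 = 501.3.
F = (501.3 - 255.372) / (14/9) = 158.10.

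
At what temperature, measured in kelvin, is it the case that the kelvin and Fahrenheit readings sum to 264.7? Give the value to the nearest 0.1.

258.7 K

Let K be the kelvin reading. The Fahrenheit reading is F = 1.8·K - 459.67.
Require K + F = 264.7: (2.8)·K - 459.67 = 264.7.
K = (264.7 + 459.67) / (2.8) = 258.7.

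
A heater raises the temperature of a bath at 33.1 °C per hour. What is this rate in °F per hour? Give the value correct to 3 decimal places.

The quantity depends on a temperature interval, so only the ratio of degree sizes applies; the offset between the scales is irrelevant.
A change of 1°C is a change of 1.8°F, so 33.1 × 1.8 = 59.580.

59.580 °F/hour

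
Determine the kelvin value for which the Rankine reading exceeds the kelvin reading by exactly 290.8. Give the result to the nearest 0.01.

363.50 K

Let K be the kelvin reading. The Rankine reading is R = 1.8·K.
Require R - K = 290.8: (0.8)·K = 290.8.
K = (290.8) / (0.8) = 363.50.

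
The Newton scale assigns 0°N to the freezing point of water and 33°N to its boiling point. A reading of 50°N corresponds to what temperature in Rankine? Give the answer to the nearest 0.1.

764.4°R

Linear interpolation between the fixed points: C = (50 - 0) × 100 / (33 - 0) = 151.5152°C.
Then 151.5152 × 1.8 + 491.67 = 764.4°R.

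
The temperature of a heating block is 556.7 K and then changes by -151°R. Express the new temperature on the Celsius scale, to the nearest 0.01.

199.66°C

Initial temperature in Celsius: 556.7 - 273.15 = 283.5500°C.
The 151°R change is an interval, so only the factor 5/9 applies: -151 × 5/9 = -83.8889°C.
Final Celsius temperature: 283.5500 - 83.8889 = 199.6611°C.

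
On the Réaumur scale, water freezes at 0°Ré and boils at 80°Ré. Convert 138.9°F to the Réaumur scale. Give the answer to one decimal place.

47.5°Ré

First in Celsius: (138.9 - 32) × 5/9 = 59.3889°C.
Linearly onto the Réaumur scale: 0 + (59.3889 / 100) × (80 - 0) = 47.5°Ré.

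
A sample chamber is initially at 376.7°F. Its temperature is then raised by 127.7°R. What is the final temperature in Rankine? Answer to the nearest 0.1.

964.1°R

Initial temperature in Celsius: (376.7 - 32) × 5/9 = 191.5000°C.
The 127.7°R change is an interval, so only the factor 5/9 applies: +127.7 × 5/9 = +70.9444°C.
Final Celsius temperature: 191.5000 + 70.9444 = 262.4444°C.
In Rankine: 262.4444 × 1.8 + 491.67 = 964.1°R.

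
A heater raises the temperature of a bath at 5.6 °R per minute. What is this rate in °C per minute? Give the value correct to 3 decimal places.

Since only a temperature interval is involved, the additive offset between the scales drops out.
A change of 1°R is a change of 5/9°C, so 5.6 × 5/9 = 3.111.

3.111 °C/minute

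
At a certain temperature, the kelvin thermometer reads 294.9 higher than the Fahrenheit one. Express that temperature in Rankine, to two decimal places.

Let x be the Fahrenheit reading; then the kelvin reading is 5/9·x + 255.372.
(5/9·x + 255.372) - x = 294.9  ⇒  (-4/9)·x = 39.5278  ⇒  x = -88.9375°F.
In Celsius: (-88.9375 - 32) × 5/9 = -67.1875°C.
In Rankine: -67.1875 × 1.8 + 491.67 = 370.73°R.

370.73°R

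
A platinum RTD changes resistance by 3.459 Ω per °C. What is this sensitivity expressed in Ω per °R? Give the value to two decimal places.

1.92 Ω per °R

The quantity depends on a temperature interval, so only the ratio of degree sizes applies; the offset between the scales is irrelevant.
A change of 1°R is a change of 5/9°C, so per °R the value is 3.459 × 5/9 = 1.92.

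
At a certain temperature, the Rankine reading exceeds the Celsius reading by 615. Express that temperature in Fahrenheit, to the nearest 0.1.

309.5°F

Let x be the Celsius reading; then the Rankine reading is 1.8·x + 491.67.
(1.8·x + 491.67) - x = 615  ⇒  (0.8)·x = 123.33  ⇒  x = 154.1625°C.
In Fahrenheit: 154.1625 × 1.8 + 32 = 309.5°F.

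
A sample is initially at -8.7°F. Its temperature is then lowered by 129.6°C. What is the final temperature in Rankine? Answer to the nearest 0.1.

Initial temperature in Celsius: (-8.7 - 32) × 5/9 = -22.6111°C.
Final Celsius temperature: -22.6111 - 129.6000 = -152.2111°C.
In Rankine: -152.2111 × 1.8 + 491.67 = 217.7°R.

217.7°R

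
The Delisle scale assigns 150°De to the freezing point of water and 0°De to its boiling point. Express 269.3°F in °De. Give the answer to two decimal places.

-47.75°De

First in Celsius: (269.3 - 32) × 5/9 = 131.8333°C.
Linearly onto the Delisle scale: 150 + (131.8333 / 100) × (0 - 150) = -47.75°De.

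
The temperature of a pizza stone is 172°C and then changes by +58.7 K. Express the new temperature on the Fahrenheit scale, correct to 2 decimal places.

The 58.7 K change is an interval; Kelvin and Celsius degrees are the same size, so ΔC = +58.7°C.
Final Celsius temperature: 172.0000 + 58.7000 = 230.7000°C.
In Fahrenheit: 230.7000 × 1.8 + 32 = 447.26°F.

447.26°F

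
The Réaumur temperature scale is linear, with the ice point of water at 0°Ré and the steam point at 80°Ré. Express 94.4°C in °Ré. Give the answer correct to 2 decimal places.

Linearly onto the Réaumur scale: 0 + (94.4000 / 100) × (80 - 0) = 75.52°Ré.

75.52°Ré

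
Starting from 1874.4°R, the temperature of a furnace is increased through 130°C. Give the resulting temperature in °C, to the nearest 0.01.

Initial temperature in Celsius: (1874.4 - 491.67) × 5/9 = 768.1833°C.
Final Celsius temperature: 768.1833 + 130.0000 = 898.1833°C.

898.18°C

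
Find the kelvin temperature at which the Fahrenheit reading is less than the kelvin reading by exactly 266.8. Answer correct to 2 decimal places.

Let K be the kelvin reading. The Fahrenheit reading is F = 1.8·K - 459.67.
Require F - K = -266.8: (0.8)·K - 459.67 = -266.8.
K = (-266.8 + 459.67) / (0.8) = 241.09.

241.09 K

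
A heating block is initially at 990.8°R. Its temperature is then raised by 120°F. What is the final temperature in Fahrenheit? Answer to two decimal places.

Initial temperature in Celsius: (990.8 - 491.67) × 5/9 = 277.2944°C.
The 120°F change is an interval, so only the factor 5/9 applies: +120 × 5/9 = +66.6667°C.
Final Celsius temperature: 277.2944 + 66.6667 = 343.9611°C.
In Fahrenheit: 343.9611 × 1.8 + 32 = 651.13°F.

651.13°F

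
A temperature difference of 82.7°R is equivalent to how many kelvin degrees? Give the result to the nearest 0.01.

For a temperature interval the offset drops out; only the factor 5/9 applies.
82.7 × 5/9 = 45.94.

45.94 K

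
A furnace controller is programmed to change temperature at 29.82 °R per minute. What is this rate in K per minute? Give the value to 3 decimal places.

The quantity depends on a temperature interval, so only the ratio of degree sizes applies; the offset between the scales is irrelevant.
A change of 1°R is a change of 5/9 K, so 29.82 × 5/9 = 16.567.

16.567 K/minute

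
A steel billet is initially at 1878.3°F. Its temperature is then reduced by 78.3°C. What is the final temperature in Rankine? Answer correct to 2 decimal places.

Initial temperature in Celsius: (1878.3 - 32) × 5/9 = 1025.7222°C.
Final Celsius temperature: 1025.7222 - 78.3000 = 947.4222°C.
In Rankine: 947.4222 × 1.8 + 491.67 = 2197.03°R.

2197.03°R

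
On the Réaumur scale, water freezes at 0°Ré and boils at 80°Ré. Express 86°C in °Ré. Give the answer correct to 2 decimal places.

Linearly onto the Réaumur scale: 0 + (86.0000 / 100) × (80 - 0) = 68.80°Ré.

68.80°Ré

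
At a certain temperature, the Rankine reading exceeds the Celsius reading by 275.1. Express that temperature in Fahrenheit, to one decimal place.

Let x be the Rankine reading; then the Celsius reading is 5/9·x - 273.15.
(5/9·x - 273.15) - x = -275.1  ⇒  (-4/9)·x = -1.95  ⇒  x = 4.3875°R.
In Celsius: (4.3875 - 491.67) × 5/9 = -270.7125°C.
In Fahrenheit: -270.7125 × 1.8 + 32 = -455.3°F.

-455.3°F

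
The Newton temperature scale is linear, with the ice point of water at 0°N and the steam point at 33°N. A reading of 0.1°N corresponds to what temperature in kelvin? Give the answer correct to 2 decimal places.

273.45 K

Linear interpolation between the fixed points: C = (0.1 - 0) × 100 / (33 - 0) = 0.3030°C.
Then 0.3030 + 273.15 = 273.45 K.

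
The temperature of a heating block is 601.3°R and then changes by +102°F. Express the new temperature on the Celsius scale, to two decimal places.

Initial temperature in Celsius: (601.3 - 491.67) × 5/9 = 60.9056°C.
The 102°F change is an interval, so only the factor 5/9 applies: +102 × 5/9 = +56.6667°C.
Final Celsius temperature: 60.9056 + 56.6667 = 117.5722°C.

117.57°C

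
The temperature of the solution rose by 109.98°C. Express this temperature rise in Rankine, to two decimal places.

197.96°R

For a temperature interval the offset drops out; only the factor 1.8 applies.
109.98 × 1.8 = 197.96.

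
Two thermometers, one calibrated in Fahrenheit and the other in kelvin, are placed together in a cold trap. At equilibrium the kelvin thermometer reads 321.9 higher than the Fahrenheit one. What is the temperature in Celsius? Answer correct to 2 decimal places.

-100.94°C

Let x be the Fahrenheit reading; then the kelvin reading is 5/9·x + 255.372.
(5/9·x + 255.372) - x = 321.9  ⇒  (-4/9)·x = 66.5278  ⇒  x = -149.6875°F.
In Celsius: (-149.6875 - 32) × 5/9 = -100.94°C.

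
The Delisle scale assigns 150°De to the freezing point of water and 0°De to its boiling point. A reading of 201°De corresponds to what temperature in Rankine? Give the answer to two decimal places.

Linear interpolation between the fixed points: C = (201 - 150) × 100 / (0 - 150) = -34.0000°C.
Then -34.0000 × 1.8 + 491.67 = 430.47°R.

430.47°R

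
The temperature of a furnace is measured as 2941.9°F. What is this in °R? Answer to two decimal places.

3401.57°R

In Celsius: (2941.9 - 32) × 5/9 = 1616.6111°C.
In Rankine: 1616.6111 × 1.8 + 491.67 = 3401.57°R.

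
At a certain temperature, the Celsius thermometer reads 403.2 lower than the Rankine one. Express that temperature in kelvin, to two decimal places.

162.56 K

Let x be the Rankine reading; then the Celsius reading is 5/9·x - 273.15.
(5/9·x - 273.15) - x = -403.2  ⇒  (-4/9)·x = -130.05  ⇒  x = 292.6125°R.
In Celsius: (292.6125 - 491.67) × 5/9 = -110.5875°C.
In kelvin: -110.5875 + 273.15 = 162.56 K.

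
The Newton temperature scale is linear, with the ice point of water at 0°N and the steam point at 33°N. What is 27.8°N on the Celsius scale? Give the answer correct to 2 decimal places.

84.24°C

Linear interpolation between the fixed points: C = (27.8 - 0) × 100 / (33 - 0) = 84.2424°C.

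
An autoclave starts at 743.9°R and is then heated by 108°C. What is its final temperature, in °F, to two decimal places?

Initial temperature in Celsius: (743.9 - 491.67) × 5/9 = 140.1278°C.
Final Celsius temperature: 140.1278 + 108.0000 = 248.1278°C.
In Fahrenheit: 248.1278 × 1.8 + 32 = 478.63°F.

478.63°F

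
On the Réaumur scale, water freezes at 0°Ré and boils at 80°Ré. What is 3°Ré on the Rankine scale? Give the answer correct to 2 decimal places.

498.42°R

Linear interpolation between the fixed points: C = (3 - 0) × 100 / (80 - 0) = 3.7500°C.
Then 3.7500 × 1.8 + 491.67 = 498.42°R.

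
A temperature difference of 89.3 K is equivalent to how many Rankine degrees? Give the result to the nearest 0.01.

160.74°R

For a temperature interval the offset drops out; only the factor 1.8 applies.
89.3 × 1.8 = 160.74.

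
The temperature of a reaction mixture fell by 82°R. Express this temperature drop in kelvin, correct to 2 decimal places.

For a temperature interval the offset drops out; only the factor 5/9 applies.
82 × 5/9 = 45.56.

45.56 K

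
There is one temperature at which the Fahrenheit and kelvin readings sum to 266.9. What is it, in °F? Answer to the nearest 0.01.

Let F be the Fahrenheit reading. The kelvin reading is K = 5/9·F + 255.372.
Require F + K = 266.9: (14/9)·F + 255.372 = 266.9.
F = (266.9 - 255.372) / (14/9) = 7.41.

7.41°F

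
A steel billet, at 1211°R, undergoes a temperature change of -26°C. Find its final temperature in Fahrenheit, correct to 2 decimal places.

Initial temperature in Celsius: (1211 - 491.67) × 5/9 = 399.6278°C.
Final Celsius temperature: 399.6278 - 26.0000 = 373.6278°C.
In Fahrenheit: 373.6278 × 1.8 + 32 = 704.53°F.

704.53°F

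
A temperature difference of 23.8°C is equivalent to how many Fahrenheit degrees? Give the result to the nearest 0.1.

42.8°F

An interval of 1°C corresponds to 1.8°F.
23.8 × 1.8 = 42.8.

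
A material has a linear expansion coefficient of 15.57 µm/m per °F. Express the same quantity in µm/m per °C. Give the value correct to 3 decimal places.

28.026 µm/m per °C

The quantity depends on a temperature interval, so only the ratio of degree sizes applies; the offset between the scales is irrelevant.
A change of 1°C is a change of 1.8°F, so per °C the value is 15.57 × 1.8 = 28.026.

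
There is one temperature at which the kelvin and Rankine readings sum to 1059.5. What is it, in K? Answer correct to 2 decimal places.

Let K be the kelvin reading. The Rankine reading is R = 1.8·K.
Require K + R = 1059.5: (2.8)·K = 1059.5.
K = (1059.5) / (2.8) = 378.39.

378.39 K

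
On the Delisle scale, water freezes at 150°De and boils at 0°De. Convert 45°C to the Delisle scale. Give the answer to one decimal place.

Linearly onto the Delisle scale: 150 + (45.0000 / 100) × (0 - 150) = 82.5°De.

82.5°De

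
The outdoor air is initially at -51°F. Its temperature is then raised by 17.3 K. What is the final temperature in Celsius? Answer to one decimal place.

-28.8°C

Initial temperature in Celsius: (-51 - 32) × 5/9 = -46.1111°C.
The 17.3 K change is an interval; Kelvin and Celsius degrees are the same size, so ΔC = +17.3°C.
Final Celsius temperature: -46.1111 + 17.3000 = -28.8111°C.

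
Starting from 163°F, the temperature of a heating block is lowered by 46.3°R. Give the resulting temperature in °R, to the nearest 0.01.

Initial temperature in Celsius: (163 - 32) × 5/9 = 72.7778°C.
The 46.3°R change is an interval, so only the factor 5/9 applies: -46.3 × 5/9 = -25.7222°C.
Final Celsius temperature: 72.7778 - 25.7222 = 47.0556°C.
In Rankine: 47.0556 × 1.8 + 491.67 = 576.37°R.

576.37°R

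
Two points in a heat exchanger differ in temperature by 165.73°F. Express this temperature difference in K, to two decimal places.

An interval of 1°F corresponds to 5/9 K.
165.73 × 5/9 = 92.07.

92.07 K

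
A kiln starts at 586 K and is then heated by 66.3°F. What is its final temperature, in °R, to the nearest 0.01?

Initial temperature in Celsius: 586 - 273.15 = 312.8500°C.
The 66.3°F change is an interval, so only the factor 5/9 applies: +66.3 × 5/9 = +36.8333°C.
Final Celsius temperature: 312.8500 + 36.8333 = 349.6833°C.
In Rankine: 349.6833 × 1.8 + 491.67 = 1121.10°R.

1121.10°R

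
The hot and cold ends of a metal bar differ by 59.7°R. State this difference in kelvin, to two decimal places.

For a temperature interval the offset drops out; only the factor 5/9 applies.
59.7 × 5/9 = 33.17.

33.17 K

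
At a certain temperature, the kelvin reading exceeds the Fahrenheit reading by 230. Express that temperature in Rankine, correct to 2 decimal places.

516.76°R

Let x be the Fahrenheit reading; then the kelvin reading is 5/9·x + 255.372.
(5/9·x + 255.372) - x = 230  ⇒  (-4/9)·x = -25.3722  ⇒  x = 57.0875°F.
In Celsius: (57.0875 - 32) × 5/9 = 13.9375°C.
In Rankine: 13.9375 × 1.8 + 491.67 = 516.76°R.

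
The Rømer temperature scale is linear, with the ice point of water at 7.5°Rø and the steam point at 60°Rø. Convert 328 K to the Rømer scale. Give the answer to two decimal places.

First in Celsius: 328 - 273.15 = 54.8500°C.
Linearly onto the Rømer scale: 7.5 + (54.8500 / 100) × (60 - 7.5) = 36.30°Rø.

36.30°Rø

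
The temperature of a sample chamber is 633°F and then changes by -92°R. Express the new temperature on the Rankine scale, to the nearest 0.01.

Initial temperature in Celsius: (633 - 32) × 5/9 = 333.8889°C.
The 92°R change is an interval, so only the factor 5/9 applies: -92 × 5/9 = -51.1111°C.
Final Celsius temperature: 333.8889 - 51.1111 = 282.7778°C.
In Rankine: 282.7778 × 1.8 + 491.67 = 1000.67°R.

1000.67°R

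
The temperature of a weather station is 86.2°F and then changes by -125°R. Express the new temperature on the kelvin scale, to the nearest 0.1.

Initial temperature in Celsius: (86.2 - 32) × 5/9 = 30.1111°C.
The 125°R change is an interval, so only the factor 5/9 applies: -125 × 5/9 = -69.4444°C.
Final Celsius temperature: 30.1111 - 69.4444 = -39.3333°C.
In kelvin: -39.3333 + 273.15 = 233.8 K.

233.8 K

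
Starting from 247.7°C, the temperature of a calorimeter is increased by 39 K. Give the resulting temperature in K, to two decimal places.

559.85 K

The 39 K change is an interval; Kelvin and Celsius degrees are the same size, so ΔC = +39°C.
Final Celsius temperature: 247.7000 + 39.0000 = 286.7000°C.
In kelvin: 286.7000 + 273.15 = 559.85 K.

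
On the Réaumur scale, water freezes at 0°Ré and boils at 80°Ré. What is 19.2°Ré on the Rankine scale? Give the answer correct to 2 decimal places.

534.87°R

Linear interpolation between the fixed points: C = (19.2 - 0) × 100 / (80 - 0) = 24.0000°C.
Then 24.0000 × 1.8 + 491.67 = 534.87°R.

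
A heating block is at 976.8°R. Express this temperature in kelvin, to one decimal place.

In Celsius: (976.8 - 491.67) × 5/9 = 269.5167°C.
In kelvin: 269.5167 + 273.15 = 542.7 K.

542.7 K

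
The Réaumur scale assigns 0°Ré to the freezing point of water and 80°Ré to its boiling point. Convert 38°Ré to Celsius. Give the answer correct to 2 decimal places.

47.50°C

Linear interpolation between the fixed points: C = (38 - 0) × 100 / (80 - 0) = 47.5000°C.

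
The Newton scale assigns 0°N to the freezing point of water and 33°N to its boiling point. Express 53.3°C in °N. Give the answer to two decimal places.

17.59°N

Linearly onto the Newton scale: 0 + (53.3000 / 100) × (33 - 0) = 17.59°N.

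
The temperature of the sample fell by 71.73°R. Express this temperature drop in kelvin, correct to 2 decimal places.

An interval of 1°R corresponds to 5/9 K.
71.73 × 5/9 = 39.85.

39.85 K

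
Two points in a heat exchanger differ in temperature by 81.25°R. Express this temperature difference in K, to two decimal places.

For a temperature interval the offset drops out; only the factor 5/9 applies.
81.25 × 5/9 = 45.14.

45.14 K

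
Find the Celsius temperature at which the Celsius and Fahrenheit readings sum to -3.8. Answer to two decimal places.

Let C be the Celsius reading. The Fahrenheit reading is F = 1.8·C + 32.
Require C + F = -3.8: (2.8)·C + 32 = -3.8.
C = (-3.8 - 32) / (2.8) = -12.79.

-12.79°C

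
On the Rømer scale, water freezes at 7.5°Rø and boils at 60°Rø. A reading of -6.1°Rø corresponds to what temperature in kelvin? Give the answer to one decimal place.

Linear interpolation between the fixed points: C = (-6.1 - 7.5) × 100 / (60 - 7.5) = -25.9048°C.
Then -25.9048 + 273.15 = 247.2 K.

247.2 K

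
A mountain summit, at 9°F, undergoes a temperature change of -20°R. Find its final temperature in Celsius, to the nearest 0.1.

-23.9°C

Initial temperature in Celsius: (9 - 32) × 5/9 = -12.7778°C.
The 20°R change is an interval, so only the factor 5/9 applies: -20 × 5/9 = -11.1111°C.
Final Celsius temperature: -12.7778 - 11.1111 = -23.8889°C.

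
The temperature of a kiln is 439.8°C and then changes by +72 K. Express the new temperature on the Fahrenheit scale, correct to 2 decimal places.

953.24°F

The 72 K change is an interval; Kelvin and Celsius degrees are the same size, so ΔC = +72°C.
Final Celsius temperature: 439.8000 + 72.0000 = 511.8000°C.
In Fahrenheit: 511.8000 × 1.8 + 32 = 953.24°F.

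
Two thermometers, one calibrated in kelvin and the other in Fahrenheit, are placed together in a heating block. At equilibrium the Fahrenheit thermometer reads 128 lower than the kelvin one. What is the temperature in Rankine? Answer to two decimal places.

Let x be the kelvin reading; then the Fahrenheit reading is 1.8·x - 459.67.
(1.8·x - 459.67) - x = -128  ⇒  (0.8)·x = 331.67  ⇒  x = 414.5875 K.
In Celsius: 414.5875 - 273.15 = 141.4375°C.
In Rankine: 141.4375 × 1.8 + 491.67 = 746.26°R.

746.26°R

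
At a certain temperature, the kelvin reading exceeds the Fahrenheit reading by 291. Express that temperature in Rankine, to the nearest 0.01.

379.51°R

Let x be the kelvin reading; then the Fahrenheit reading is 1.8·x - 459.67.
(1.8·x - 459.67) - x = -291  ⇒  (0.8)·x = 168.67  ⇒  x = 210.8375 K.
In Celsius: 210.8375 - 273.15 = -62.3125°C.
In Rankine: -62.3125 × 1.8 + 491.67 = 379.51°R.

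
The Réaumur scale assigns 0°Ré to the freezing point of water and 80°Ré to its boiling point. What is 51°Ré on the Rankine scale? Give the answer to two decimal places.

Linear interpolation between the fixed points: C = (51 - 0) × 100 / (80 - 0) = 63.7500°C.
Then 63.7500 × 1.8 + 491.67 = 606.42°R.

606.42°R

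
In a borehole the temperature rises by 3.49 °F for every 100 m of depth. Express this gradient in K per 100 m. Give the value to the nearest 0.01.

The quantity depends on a temperature interval, so only the ratio of degree sizes applies; the offset between the scales is irrelevant.
A change of 1°F is a change of 5/9 K, so 3.49 × 5/9 = 1.94.

1.94 K/100 m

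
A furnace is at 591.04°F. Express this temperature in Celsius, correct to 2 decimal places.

310.58°C

In Celsius: (591.04 - 32) × 5/9 = 310.5778°C.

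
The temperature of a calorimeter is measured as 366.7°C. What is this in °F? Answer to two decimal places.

692.06°F

In Fahrenheit: 366.7000 × 1.8 + 32 = 692.06°F.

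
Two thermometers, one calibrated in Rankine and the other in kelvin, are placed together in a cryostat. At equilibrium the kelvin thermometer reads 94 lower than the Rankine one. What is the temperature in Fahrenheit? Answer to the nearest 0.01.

Let x be the Rankine reading; then the kelvin reading is 5/9·x.
(5/9·x) - x = -94  ⇒  (-4/9)·x = -94  ⇒  x = 211.5000°R.
In Celsius: (211.5 - 491.67) × 5/9 = -155.6500°C.
In Fahrenheit: -155.6500 × 1.8 + 32 = -248.17°F.

-248.17°F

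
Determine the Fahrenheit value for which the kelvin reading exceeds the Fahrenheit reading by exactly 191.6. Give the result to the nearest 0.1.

Let F be the Fahrenheit reading. The kelvin reading is K = 5/9·F + 255.372.
Require K - F = 191.6: (-4/9)·F + 255.372 = 191.6.
F = (191.6 - 255.372) / (-4/9) = 143.5.

143.5°F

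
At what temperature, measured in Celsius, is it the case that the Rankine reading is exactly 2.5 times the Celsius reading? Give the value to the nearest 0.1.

702.4°C

Let C be the Celsius reading. The Rankine reading is R = 1.8·C + 491.67.
Require R = 2.5·C: 1.8·C + 491.67 = 2.5·C.
(-0.7)·C = -491.67  ⇒  C = 702.4.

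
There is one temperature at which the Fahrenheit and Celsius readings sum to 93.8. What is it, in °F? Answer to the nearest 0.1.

Let F be the Fahrenheit reading. The Celsius reading is C = 5/9·F - 17.7778.
Require F + C = 93.8: (14/9)·F - 17.7778 = 93.8.
F = (93.8 + 17.7778) / (14/9) = 71.7.

71.7°F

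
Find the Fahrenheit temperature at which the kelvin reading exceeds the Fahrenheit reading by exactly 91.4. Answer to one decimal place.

368.9°F

Let F be the Fahrenheit reading. The kelvin reading is K = 5/9·F + 255.372.
Require K - F = 91.4: (-4/9)·F + 255.372 = 91.4.
F = (91.4 - 255.372) / (-4/9) = 368.9.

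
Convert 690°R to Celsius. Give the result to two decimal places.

In Celsius: (690 - 491.67) × 5/9 = 110.1833°C.

110.18°C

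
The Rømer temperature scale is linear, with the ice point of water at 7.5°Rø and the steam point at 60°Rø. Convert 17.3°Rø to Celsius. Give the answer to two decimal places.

Linear interpolation between the fixed points: C = (17.3 - 7.5) × 100 / (60 - 7.5) = 18.6667°C.

18.67°C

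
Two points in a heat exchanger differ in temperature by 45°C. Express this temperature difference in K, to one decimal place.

45.0 K

Celsius and kelvin degrees are the same size, so the interval is unchanged: 45.0.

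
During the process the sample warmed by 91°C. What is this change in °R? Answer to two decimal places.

163.80°R

Only the scale ratio 1.8 matters for a change in temperature.
91 × 1.8 = 163.80.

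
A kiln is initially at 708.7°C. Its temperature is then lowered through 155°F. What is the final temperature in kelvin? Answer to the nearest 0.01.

The 155°F change is an interval, so only the factor 5/9 applies: -155 × 5/9 = -86.1111°C.
Final Celsius temperature: 708.7000 - 86.1111 = 622.5889°C.
In kelvin: 622.5889 + 273.15 = 895.74 K.

895.74 K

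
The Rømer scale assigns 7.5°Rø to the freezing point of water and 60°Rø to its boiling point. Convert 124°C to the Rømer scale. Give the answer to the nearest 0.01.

Linearly onto the Rømer scale: 7.5 + (124.0000 / 100) × (60 - 7.5) = 72.60°Rø.

72.60°Rø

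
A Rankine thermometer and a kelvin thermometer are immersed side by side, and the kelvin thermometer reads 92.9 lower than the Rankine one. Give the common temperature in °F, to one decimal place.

Let x be the Rankine reading; then the kelvin reading is 5/9·x.
(5/9·x) - x = -92.9  ⇒  (-4/9)·x = -92.9  ⇒  x = 209.0250°R.
In Celsius: (209.025 - 491.67) × 5/9 = -157.0250°C.
In Fahrenheit: -157.0250 × 1.8 + 32 = -250.6°F.

-250.6°F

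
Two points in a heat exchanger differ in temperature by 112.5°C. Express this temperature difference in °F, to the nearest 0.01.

Only the scale ratio 1.8 matters for a change in temperature.
112.5 × 1.8 = 202.50.

202.50°F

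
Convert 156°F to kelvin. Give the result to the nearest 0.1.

342.0 K

In Celsius: (156 - 32) × 5/9 = 68.8889°C.
In kelvin: 68.8889 + 273.15 = 342.0 K.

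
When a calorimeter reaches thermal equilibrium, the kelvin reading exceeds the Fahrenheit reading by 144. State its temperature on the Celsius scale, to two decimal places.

Let x be the kelvin reading; then the Fahrenheit reading is 1.8·x - 459.67.
(1.8·x - 459.67) - x = -144  ⇒  (0.8)·x = 315.67  ⇒  x = 394.5875 K.
In Celsius: 394.5875 - 273.15 = 121.44°C.

121.44°C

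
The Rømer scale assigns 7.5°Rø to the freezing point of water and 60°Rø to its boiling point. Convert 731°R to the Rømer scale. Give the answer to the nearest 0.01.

First in Celsius: (731 - 491.67) × 5/9 = 132.9611°C.
Linearly onto the Rømer scale: 7.5 + (132.9611 / 100) × (60 - 7.5) = 77.30°Rø.

77.30°Rø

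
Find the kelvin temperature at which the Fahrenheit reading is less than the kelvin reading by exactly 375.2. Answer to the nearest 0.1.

Let K be the kelvin reading. The Fahrenheit reading is F = 1.8·K - 459.67.
Require F - K = -375.2: (0.8)·K - 459.67 = -375.2.
K = (-375.2 + 459.67) / (0.8) = 105.6.

105.6 K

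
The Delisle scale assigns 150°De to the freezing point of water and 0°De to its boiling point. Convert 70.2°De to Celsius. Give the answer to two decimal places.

Linear interpolation between the fixed points: C = (70.2 - 150) × 100 / (0 - 150) = 53.2000°C.

53.20°C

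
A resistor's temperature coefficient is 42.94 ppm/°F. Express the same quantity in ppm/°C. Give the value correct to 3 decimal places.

77.292 ppm/°C

The quantity depends on a temperature interval, so only the ratio of degree sizes applies; the offset between the scales is irrelevant.
A change of 1°C is a change of 1.8°F, so per °C the value is 42.94 × 1.8 = 77.292.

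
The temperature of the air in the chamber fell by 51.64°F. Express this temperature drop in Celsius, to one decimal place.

28.7°C

An interval of 1°F corresponds to 5/9°C.
51.64 × 5/9 = 28.7.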